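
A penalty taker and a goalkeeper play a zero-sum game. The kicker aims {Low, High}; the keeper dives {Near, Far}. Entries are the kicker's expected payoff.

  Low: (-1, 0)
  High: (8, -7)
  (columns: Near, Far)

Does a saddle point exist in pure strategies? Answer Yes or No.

No

Row minima: Low → -1, High → -7; maximin = -1.
Column maxima: Near → 8, Far → 0; minimax = 0.
-1 ≠ 0, so no pure-strategy equilibrium exists.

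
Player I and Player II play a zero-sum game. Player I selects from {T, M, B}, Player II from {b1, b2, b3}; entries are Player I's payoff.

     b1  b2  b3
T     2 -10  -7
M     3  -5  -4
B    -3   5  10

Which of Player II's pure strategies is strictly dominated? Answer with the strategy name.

b2 holds Player I's payoff strictly below b3 in every row: -10 < -7, -5 < -4, 5 < 10.
So b3 is strictly dominated for Player II.

b3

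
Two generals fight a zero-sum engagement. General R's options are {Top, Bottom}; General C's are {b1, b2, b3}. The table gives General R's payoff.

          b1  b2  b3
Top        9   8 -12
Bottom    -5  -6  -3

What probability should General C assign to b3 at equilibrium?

14/23

Row minima: Top → -12, Bottom → -6; maximin = -6.
Column maxima: b1 → 9, b2 → 8, b3 → -3; minimax = -3.
-6 ≠ -3, so there is no saddle point; optimal play is mixed.
b1 is strictly dominated by b2 (it gives General R strictly more in every row), so General C never plays it.
On the remaining 2×2 (Top, Bottom vs b2, b3):
Let General R play Top with probability p. Expected payoff against b2: 8p + (-6)(1−p) = 14p − 6; against b3: (-12)p + (-3)(1−p) = −9p − 3.
Setting these equal: 14p − 6 = −9p − 3 ⇒ 23p = 3 ⇒ p = 3/23, and the value is (14)·(3/23) − 6 = -96/23.
For General C: with q = P(b2), equating Top's and Bottom's payoffs gives 20q − 12 = −3q − 3 ⇒ q = 9/23.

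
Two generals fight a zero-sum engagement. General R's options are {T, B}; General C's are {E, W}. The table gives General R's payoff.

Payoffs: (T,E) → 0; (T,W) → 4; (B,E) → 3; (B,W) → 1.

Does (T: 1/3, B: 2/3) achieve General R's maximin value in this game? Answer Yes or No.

Against E this mix gives (1/3)·0 + (2/3)·3 = 2.
Against W this mix gives (1/3)·4 + (2/3)·1 = 2.
All of General C's active replies (E, W) yield 2, and no column does worse for General R. The mix makes General C indifferent and guarantees 2, so it is optimal.

Yes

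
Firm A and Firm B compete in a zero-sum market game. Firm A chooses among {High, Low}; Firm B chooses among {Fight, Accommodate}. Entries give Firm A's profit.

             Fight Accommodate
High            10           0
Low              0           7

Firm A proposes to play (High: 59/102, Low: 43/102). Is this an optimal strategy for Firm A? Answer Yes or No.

Against Fight this mix gives (59/102)·10 + (43/102)·0 = 295/51.
Against Accommodate this mix gives (59/102)·0 + (43/102)·7 = 301/102.
Firm B will play Accommodate, holding Firm A to 301/102. Shifting weight toward the row that does better against Accommodate would raise this floor (the equalizing mix achieves 70/17 against both Accommodate and Fight), so the proposed strategy is not optimal.

No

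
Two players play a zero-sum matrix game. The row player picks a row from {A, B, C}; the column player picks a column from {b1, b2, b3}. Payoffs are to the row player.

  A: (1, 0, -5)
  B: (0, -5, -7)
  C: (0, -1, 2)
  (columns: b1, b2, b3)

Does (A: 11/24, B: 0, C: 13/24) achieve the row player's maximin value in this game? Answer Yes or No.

Against b1 this mix gives (11/24)·1 + (13/24)·0 = 11/24.
Against b2 this mix gives (11/24)·0 + (13/24)·(-1) = -13/24.
Against b3 this mix gives (11/24)·(-5) + (13/24)·2 = -29/24.
The column player will play b3, holding the row player to -29/24. Shifting weight toward the row that does better against b3 would raise this floor (the equalizing mix achieves -5/8 against both b3 and b2), so the proposed strategy is not optimal.

No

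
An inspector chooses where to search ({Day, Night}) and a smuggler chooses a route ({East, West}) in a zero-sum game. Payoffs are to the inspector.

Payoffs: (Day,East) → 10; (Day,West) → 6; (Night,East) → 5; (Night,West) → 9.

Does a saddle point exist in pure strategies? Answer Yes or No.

Row minima: Day → 6, Night → 5; maximin = 6.
Column maxima: East → 10, West → 9; minimax = 9.
6 ≠ 9, so no pure-strategy equilibrium exists.

No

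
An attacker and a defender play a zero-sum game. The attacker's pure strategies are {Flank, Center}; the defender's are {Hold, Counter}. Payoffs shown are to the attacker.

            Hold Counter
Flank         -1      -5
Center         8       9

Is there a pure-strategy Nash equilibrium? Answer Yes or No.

Yes

Row minima: Flank → -5, Center → 8; maximin = 8.
Column maxima: Hold → 8, Counter → 9; minimax = 8.
maximin = minimax = 8, so a saddle point exists.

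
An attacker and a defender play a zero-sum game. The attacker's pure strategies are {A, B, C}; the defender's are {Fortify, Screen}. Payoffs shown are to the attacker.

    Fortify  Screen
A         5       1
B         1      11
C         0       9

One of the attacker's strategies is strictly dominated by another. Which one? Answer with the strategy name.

B gives a strictly higher payoff than C against every column: 1 > 0, 11 > 9.
So C is strictly dominated and the attacker never plays it.

C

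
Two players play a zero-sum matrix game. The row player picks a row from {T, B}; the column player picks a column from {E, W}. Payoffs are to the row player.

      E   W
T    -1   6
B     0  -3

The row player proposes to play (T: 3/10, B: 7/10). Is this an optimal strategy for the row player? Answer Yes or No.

Yes

Against E this mix gives (3/10)·(-1) + (7/10)·0 = -3/10.
Against W this mix gives (3/10)·6 + (7/10)·(-3) = -3/10.
All of the column player's active replies (E, W) yield -3/10, and no column does worse for the row player. The mix makes the column player indifferent and guarantees -3/10, so it is optimal.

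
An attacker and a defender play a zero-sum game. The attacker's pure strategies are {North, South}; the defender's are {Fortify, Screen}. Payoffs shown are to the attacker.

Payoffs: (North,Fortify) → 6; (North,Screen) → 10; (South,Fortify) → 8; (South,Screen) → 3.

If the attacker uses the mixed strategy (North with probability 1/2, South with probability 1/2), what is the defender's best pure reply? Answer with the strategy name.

Screen

If the defender plays Fortify, the attacker's expected payoff is (1/2)·6 + (1/2)·8 = 7.
If the defender plays Screen, the attacker's expected payoff is (1/2)·10 + (1/2)·3 = 13/2.
The defender minimizes the attacker's payoff; the smallest is 13/2, so the best response is Screen.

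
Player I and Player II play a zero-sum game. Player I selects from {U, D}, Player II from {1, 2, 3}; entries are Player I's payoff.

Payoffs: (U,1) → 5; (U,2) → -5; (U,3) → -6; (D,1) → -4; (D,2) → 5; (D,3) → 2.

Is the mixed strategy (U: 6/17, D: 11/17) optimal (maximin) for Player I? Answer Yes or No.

Yes

Against 1 this mix gives (6/17)·5 + (11/17)·(-4) = -14/17.
Against 2 this mix gives (6/17)·(-5) + (11/17)·5 = 25/17.
Against 3 this mix gives (6/17)·(-6) + (11/17)·2 = -14/17.
All of Player II's active replies (1, 3) yield -14/17, and no column does worse for Player I. The mix makes Player II indifferent and guarantees -14/17, so it is optimal.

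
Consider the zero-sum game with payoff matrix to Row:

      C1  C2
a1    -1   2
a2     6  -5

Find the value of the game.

Row minima: a1 → -1, a2 → -5; maximin = -1.
Column maxima: C1 → 6, C2 → 2; minimax = 2.
-1 ≠ 2, so there is no saddle point; optimal play is mixed.
Let Row play a1 with probability p. Expected payoff against C1: (-1)p + 6(1−p) = −7p + 6; against C2: 2p + (-5)(1−p) = 7p − 5.
Setting these equal: −7p + 6 = 7p − 5 ⇒ −14p = -11 ⇒ p = 11/14, and the value is (-7)·(11/14) + 6 = 1/2.
For Column: with q = P(C1), equating a1's and a2's payoffs gives −3q + 2 = 11q − 5 ⇒ q = 1/2.

1/2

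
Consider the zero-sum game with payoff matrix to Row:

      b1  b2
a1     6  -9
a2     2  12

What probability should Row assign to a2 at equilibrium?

Row minima: a1 → -9, a2 → 2; maximin = 2.
Column maxima: b1 → 6, b2 → 12; minimax = 6.
2 ≠ 6, so there is no saddle point; optimal play is mixed.
Let Row play a1 with probability p. Expected payoff against b1: 6p + 2(1−p) = 4p + 2; against b2: (-9)p + 12(1−p) = −21p + 12.
Setting these equal: 4p + 2 = −21p + 12 ⇒ 25p = 10 ⇒ p = 2/5, and the value is (4)·(2/5) + 2 = 18/5.
For Column: with q = P(b1), equating a1's and a2's payoffs gives 15q − 9 = −10q + 12 ⇒ q = 21/25.

3/5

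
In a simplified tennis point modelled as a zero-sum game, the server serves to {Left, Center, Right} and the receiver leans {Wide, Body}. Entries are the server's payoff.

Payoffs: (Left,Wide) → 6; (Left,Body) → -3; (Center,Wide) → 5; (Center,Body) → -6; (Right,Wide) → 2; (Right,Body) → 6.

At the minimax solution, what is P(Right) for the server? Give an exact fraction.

Row minima: Left → -3, Center → -6, Right → 2; maximin = 2.
Column maxima: Wide → 6, Body → 6; minimax = 6.
2 ≠ 6, so there is no saddle point; optimal play is mixed.
Center is strictly dominated by Left, so the server never plays it.
On the remaining 2×2 (Left, Right vs Wide, Body):
Let the server play Left with probability p. Expected payoff against Wide: 6p + 2(1−p) = 4p + 2; against Body: (-3)p + 6(1−p) = −9p + 6.
Setting these equal: 4p + 2 = −9p + 6 ⇒ 13p = 4 ⇒ p = 4/13, and the value is (4)·(4/13) + 2 = 42/13.
For the receiver: with q = P(Wide), equating Left's and Right's payoffs gives 9q − 3 = −4q + 6 ⇒ q = 9/13.

9/13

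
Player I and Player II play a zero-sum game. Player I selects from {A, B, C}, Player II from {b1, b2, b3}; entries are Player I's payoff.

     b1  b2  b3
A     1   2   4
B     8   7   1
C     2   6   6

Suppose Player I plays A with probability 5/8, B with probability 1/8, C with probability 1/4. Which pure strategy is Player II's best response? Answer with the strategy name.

If Player II plays b1, Player I's expected payoff is (5/8)·1 + (1/8)·8 + (1/4)·2 = 17/8.
If Player II plays b2, Player I's expected payoff is (5/8)·2 + (1/8)·7 + (1/4)·6 = 29/8.
If Player II plays b3, Player I's expected payoff is (5/8)·4 + (1/8)·1 + (1/4)·6 = 33/8.
Player II minimizes Player I's payoff; the smallest is 17/8, so the best response is b1.

b1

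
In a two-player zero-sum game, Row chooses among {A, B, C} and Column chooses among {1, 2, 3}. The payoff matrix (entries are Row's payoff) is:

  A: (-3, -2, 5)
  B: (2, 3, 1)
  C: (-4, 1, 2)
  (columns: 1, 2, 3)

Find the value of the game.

Row minima: A → -3, B → 1, C → -4; maximin = 1.
Column maxima: 1 → 2, 2 → 3, 3 → 5; minimax = 2.
1 ≠ 2, so there is no saddle point; optimal play is mixed.
2 is strictly dominated by 1 (it gives Row strictly more in every row), so Column never plays it.
With 2 eliminated, C is strictly dominated by A (A gives Row strictly more in every remaining column), so Row never plays it.
On the remaining 2×2 (A, B vs 1, 3):
Let Row play A with probability p. Expected payoff against 1: (-3)p + 2(1−p) = −5p + 2; against 3: 5p + 1(1−p) = 4p + 1.
Setting these equal: −5p + 2 = 4p + 1 ⇒ −9p = -1 ⇒ p = 1/9, and the value is (-5)·(1/9) + 2 = 13/9.
For Column: with q = P(1), equating A's and B's payoffs gives −8q + 5 = q + 1 ⇒ q = 4/9.

13/9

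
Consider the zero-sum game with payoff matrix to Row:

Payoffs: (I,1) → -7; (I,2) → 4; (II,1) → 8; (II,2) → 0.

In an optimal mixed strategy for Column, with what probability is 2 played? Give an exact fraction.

15/19

Row minima: I → -7, II → 0; maximin = 0.
Column maxima: 1 → 8, 2 → 4; minimax = 4.
0 ≠ 4, so there is no saddle point; optimal play is mixed.
Let Row play I with probability p. Expected payoff against 1: (-7)p + 8(1−p) = −15p + 8; against 2: 4p + 0(1−p) = 4p.
Setting these equal: −15p + 8 = 4p ⇒ −19p = -8 ⇒ p = 8/19, and the value is (-15)·(8/19) + 8 = 32/19.
For Column: with q = P(1), equating I's and II's payoffs gives −11q + 4 = 8q ⇒ q = 4/19.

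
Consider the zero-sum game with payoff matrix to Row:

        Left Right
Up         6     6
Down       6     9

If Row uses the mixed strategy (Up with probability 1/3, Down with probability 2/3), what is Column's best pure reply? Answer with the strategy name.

If Column plays Left, Row's expected payoff is (1/3)·6 + (2/3)·6 = 6.
If Column plays Right, Row's expected payoff is (1/3)·6 + (2/3)·9 = 8.
Column minimizes Row's payoff; the smallest is 6, so the best response is Left.

Left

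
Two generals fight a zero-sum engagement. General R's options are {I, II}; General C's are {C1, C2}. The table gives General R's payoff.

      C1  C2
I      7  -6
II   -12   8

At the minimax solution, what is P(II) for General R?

Row minima: I → -6, II → -12; maximin = -6.
Column maxima: C1 → 7, C2 → 8; minimax = 7.
-6 ≠ 7, so there is no saddle point; optimal play is mixed.
Let General R play I with probability p. Expected payoff against C1: 7p + (-12)(1−p) = 19p − 12; against C2: (-6)p + 8(1−p) = −14p + 8.
Setting these equal: 19p − 12 = −14p + 8 ⇒ 33p = 20 ⇒ p = 20/33, and the value is (19)·(20/33) − 12 = -16/33.
For General C: with q = P(C1), equating I's and II's payoffs gives 13q − 6 = −20q + 8 ⇒ q = 14/33.

13/33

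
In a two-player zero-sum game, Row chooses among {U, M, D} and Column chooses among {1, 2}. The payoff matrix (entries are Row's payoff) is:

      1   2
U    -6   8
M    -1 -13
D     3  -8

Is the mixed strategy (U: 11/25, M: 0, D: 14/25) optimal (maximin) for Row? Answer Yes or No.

Yes

Against 1 this mix gives (11/25)·(-6) + (14/25)·3 = -24/25.
Against 2 this mix gives (11/25)·8 + (14/25)·(-8) = -24/25.
All of Column's active replies (1, 2) yield -24/25, and no column does worse for Row. The mix makes Column indifferent and guarantees -24/25, so it is optimal.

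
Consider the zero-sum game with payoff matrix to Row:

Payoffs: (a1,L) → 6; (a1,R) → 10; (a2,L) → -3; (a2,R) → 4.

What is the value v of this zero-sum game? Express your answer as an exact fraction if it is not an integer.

Row minima: a1 → 6, a2 → -3; maximin = 6.
Column maxima: L → 6, R → 10; minimax = 6.
Since maximin = minimax = 6, there is a saddle point and the value is 6.

6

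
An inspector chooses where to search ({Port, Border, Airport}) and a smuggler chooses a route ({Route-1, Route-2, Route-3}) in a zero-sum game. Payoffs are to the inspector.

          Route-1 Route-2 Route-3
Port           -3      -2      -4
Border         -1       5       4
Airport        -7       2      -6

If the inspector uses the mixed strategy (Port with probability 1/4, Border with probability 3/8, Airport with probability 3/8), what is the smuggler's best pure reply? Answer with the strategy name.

If the smuggler plays Route-1, the inspector's expected payoff is (1/4)·(-3) + (3/8)·(-1) + (3/8)·(-7) = -15/4.
If the smuggler plays Route-2, the inspector's expected payoff is (1/4)·(-2) + (3/8)·5 + (3/8)·2 = 17/8.
If the smuggler plays Route-3, the inspector's expected payoff is (1/4)·(-4) + (3/8)·4 + (3/8)·(-6) = -7/4.
The smuggler minimizes the inspector's payoff; the smallest is -15/4, so the best response is Route-1.

Route-1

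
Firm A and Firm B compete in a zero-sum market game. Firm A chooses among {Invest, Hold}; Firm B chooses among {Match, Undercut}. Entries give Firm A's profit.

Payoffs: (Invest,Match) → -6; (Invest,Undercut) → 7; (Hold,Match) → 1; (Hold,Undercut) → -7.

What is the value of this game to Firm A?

-5/3

Row minima: Invest → -6, Hold → -7; maximin = -6.
Column maxima: Match → 1, Undercut → 7; minimax = 1.
-6 ≠ 1, so there is no saddle point; optimal play is mixed.
Let Firm A play Invest with probability p. Expected payoff against Match: (-6)p + 1(1−p) = −7p + 1; against Undercut: 7p + (-7)(1−p) = 14p − 7.
Setting these equal: −7p + 1 = 14p − 7 ⇒ −21p = -8 ⇒ p = 8/21, and the value is (-7)·(8/21) + 1 = -5/3.
For Firm B: with q = P(Match), equating Invest's and Hold's payoffs gives −13q + 7 = 8q − 7 ⇒ q = 2/3.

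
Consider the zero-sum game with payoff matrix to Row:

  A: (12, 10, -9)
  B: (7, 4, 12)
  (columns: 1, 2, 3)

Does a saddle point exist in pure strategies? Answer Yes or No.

No

Row minima: A → -9, B → 4; maximin = 4.
Column maxima: 1 → 12, 2 → 10, 3 → 12; minimax = 10.
4 ≠ 10, so no pure-strategy equilibrium exists.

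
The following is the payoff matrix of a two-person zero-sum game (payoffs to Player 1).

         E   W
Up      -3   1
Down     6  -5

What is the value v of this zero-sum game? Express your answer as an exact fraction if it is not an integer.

-3/5

Row minima: Up → -3, Down → -5; maximin = -3.
Column maxima: E → 6, W → 1; minimax = 1.
-3 ≠ 1, so there is no saddle point; optimal play is mixed.
Let Player 1 play Up with probability p. Expected payoff against E: (-3)p + 6(1−p) = −9p + 6; against W: 1p + (-5)(1−p) = 6p − 5.
Setting these equal: −9p + 6 = 6p − 5 ⇒ −15p = -11 ⇒ p = 11/15, and the value is (-9)·(11/15) + 6 = -3/5.
For Player 2: with q = P(E), equating Up's and Down's payoffs gives −4q + 1 = 11q − 5 ⇒ q = 2/5.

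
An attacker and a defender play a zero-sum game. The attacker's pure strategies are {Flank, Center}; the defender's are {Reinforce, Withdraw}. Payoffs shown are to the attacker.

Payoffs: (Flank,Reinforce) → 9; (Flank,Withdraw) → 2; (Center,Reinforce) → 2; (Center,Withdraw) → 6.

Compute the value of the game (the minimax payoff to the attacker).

50/11

Row minima: Flank → 2, Center → 2; maximin = 2.
Column maxima: Reinforce → 9, Withdraw → 6; minimax = 6.
2 ≠ 6, so there is no saddle point; optimal play is mixed.
Let the attacker play Flank with probability p. Expected payoff against Reinforce: 9p + 2(1−p) = 7p + 2; against Withdraw: 2p + 6(1−p) = −4p + 6.
Setting these equal: 7p + 2 = −4p + 6 ⇒ 11p = 4 ⇒ p = 4/11, and the value is (7)·(4/11) + 2 = 50/11.
For the defender: with q = P(Reinforce), equating Flank's and Center's payoffs gives 7q + 2 = −4q + 6 ⇒ q = 4/11.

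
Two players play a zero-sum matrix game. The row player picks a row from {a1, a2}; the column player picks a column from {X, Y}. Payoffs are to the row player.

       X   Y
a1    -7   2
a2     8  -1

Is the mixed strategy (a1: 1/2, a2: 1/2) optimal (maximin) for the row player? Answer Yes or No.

Yes

Against X this mix gives (1/2)·(-7) + (1/2)·8 = 1/2.
Against Y this mix gives (1/2)·2 + (1/2)·(-1) = 1/2.
All of the column player's active replies (X, Y) yield 1/2, and no column does worse for the row player. The mix makes the column player indifferent and guarantees 1/2, so it is optimal.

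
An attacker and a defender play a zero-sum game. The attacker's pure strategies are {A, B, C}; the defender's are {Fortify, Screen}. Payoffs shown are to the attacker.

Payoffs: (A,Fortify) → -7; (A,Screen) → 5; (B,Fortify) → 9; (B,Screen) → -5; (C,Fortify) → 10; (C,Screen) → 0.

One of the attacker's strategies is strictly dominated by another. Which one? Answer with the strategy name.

B

C gives a strictly higher payoff than B against every column: 10 > 9, 0 > -5.
So B is strictly dominated and the attacker never plays it.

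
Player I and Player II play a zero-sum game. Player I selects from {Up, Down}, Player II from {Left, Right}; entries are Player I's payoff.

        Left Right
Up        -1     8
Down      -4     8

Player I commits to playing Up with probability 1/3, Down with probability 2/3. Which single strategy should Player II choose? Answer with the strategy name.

Left

If Player II plays Left, Player I's expected payoff is (1/3)·(-1) + (2/3)·(-4) = -3.
If Player II plays Right, Player I's expected payoff is (1/3)·8 + (2/3)·8 = 8.
Player II minimizes Player I's payoff; the smallest is -3, so the best response is Left.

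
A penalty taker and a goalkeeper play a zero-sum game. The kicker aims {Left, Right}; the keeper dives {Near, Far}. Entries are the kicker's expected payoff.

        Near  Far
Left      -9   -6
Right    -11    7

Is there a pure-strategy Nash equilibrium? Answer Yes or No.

Yes

Row minima: Left → -9, Right → -11; maximin = -9.
Column maxima: Near → -9, Far → 7; minimax = -9.
maximin = minimax = -9, so a saddle point exists.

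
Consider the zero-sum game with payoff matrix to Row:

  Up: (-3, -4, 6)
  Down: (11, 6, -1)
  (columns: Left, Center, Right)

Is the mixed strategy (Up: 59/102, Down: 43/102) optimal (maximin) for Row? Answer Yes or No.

Against Left this mix gives (59/102)·(-3) + (43/102)·11 = 148/51.
Against Center this mix gives (59/102)·(-4) + (43/102)·6 = 11/51.
Against Right this mix gives (59/102)·6 + (43/102)·(-1) = 311/102.
Column will play Center, holding Row to 11/51. Shifting weight toward the row that does better against Center would raise this floor (the equalizing mix achieves 32/17 against both Center and Right), so the proposed strategy is not optimal.

No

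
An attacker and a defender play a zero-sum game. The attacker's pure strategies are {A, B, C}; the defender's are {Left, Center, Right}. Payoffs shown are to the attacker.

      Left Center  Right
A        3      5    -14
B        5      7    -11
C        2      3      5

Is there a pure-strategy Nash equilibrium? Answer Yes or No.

No

Row minima: A → -14, B → -11, C → 2; maximin = 2.
Column maxima: Left → 5, Center → 7, Right → 5; minimax = 5.
2 ≠ 5, so no pure-strategy equilibrium exists.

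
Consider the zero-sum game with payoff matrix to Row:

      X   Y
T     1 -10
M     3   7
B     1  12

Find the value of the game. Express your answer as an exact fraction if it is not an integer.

Row minima: T → -10, M → 3, B → 1; maximin = 3.
Column maxima: X → 3, Y → 12; minimax = 3.
Since maximin = minimax = 3, there is a saddle point and the value is 3.

3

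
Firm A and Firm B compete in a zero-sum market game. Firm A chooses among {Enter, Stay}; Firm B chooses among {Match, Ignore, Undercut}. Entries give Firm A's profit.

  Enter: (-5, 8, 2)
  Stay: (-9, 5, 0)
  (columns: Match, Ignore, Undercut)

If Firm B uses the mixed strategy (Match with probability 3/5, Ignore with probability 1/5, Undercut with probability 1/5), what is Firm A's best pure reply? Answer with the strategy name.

Expected payoff of Enter: (3/5)·(-5) + (1/5)·8 + (1/5)·2 = -1.
Expected payoff of Stay: (3/5)·(-9) + (1/5)·5 + (1/5)·0 = -22/5.
The largest is -1, so Firm A's best response is Enter.

Enter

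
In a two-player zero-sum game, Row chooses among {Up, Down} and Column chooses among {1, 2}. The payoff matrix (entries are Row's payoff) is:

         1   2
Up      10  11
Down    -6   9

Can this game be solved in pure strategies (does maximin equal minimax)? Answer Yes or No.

Row minima: Up → 10, Down → -6; maximin = 10.
Column maxima: 1 → 10, 2 → 11; minimax = 10.
maximin = minimax = 10, so a saddle point exists.

Yes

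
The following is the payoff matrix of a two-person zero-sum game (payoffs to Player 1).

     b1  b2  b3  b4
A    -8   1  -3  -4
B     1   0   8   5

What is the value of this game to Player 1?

Row minima: A → -8, B → 0; maximin = 0.
Column maxima: b1 → 1, b2 → 1, b3 → 8, b4 → 5; minimax = 1.
0 ≠ 1, so there is no saddle point; optimal play is mixed.
b3 is strictly dominated by b1 (it gives Player 1 strictly more in every row), so Player 2 never plays it.
b4 is strictly dominated by b1 (it gives Player 1 strictly more in every row), so Player 2 never plays it.
On the remaining 2×2 (A, B vs b1, b2):
Let Player 1 play A with probability p. Expected payoff against b1: (-8)p + 1(1−p) = −9p + 1; against b2: 1p + 0(1−p) = p.
Setting these equal: −9p + 1 = p ⇒ −10p = -1 ⇒ p = 1/10, and the value is (-9)·(1/10) + 1 = 1/10.
For Player 2: with q = P(b1), equating A's and B's payoffs gives −9q + 1 = q ⇒ q = 1/10.

1/10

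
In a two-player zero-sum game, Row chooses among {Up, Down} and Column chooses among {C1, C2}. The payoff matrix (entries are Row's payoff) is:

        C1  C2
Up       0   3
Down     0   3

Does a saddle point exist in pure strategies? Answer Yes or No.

Row minima: Up → 0, Down → 0; maximin = 0.
Column maxima: C1 → 0, C2 → 3; minimax = 0.
maximin = minimax = 0, so a saddle point exists.

Yes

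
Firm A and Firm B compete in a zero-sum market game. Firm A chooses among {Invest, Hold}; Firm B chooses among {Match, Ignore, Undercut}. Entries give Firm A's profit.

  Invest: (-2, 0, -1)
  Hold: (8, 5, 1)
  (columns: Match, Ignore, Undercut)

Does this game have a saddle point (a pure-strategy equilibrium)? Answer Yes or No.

Yes

Row minima: Invest → -2, Hold → 1; maximin = 1.
Column maxima: Match → 8, Ignore → 5, Undercut → 1; minimax = 1.
maximin = minimax = 1, so a saddle point exists.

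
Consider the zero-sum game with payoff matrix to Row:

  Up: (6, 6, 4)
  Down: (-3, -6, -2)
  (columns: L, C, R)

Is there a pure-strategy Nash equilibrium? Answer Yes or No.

Row minima: Up → 4, Down → -6; maximin = 4.
Column maxima: L → 6, C → 6, R → 4; minimax = 4.
maximin = minimax = 4, so a saddle point exists.

Yes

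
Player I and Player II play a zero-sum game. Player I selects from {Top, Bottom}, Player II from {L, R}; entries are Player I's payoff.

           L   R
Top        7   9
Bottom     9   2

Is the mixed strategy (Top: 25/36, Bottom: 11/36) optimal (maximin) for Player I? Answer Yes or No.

Against L this mix gives (25/36)·7 + (11/36)·9 = 137/18.
Against R this mix gives (25/36)·9 + (11/36)·2 = 247/36.
Player II will play R, holding Player I to 247/36. Shifting weight toward the row that does better against R would raise this floor (the equalizing mix achieves 67/9 against both R and L), so the proposed strategy is not optimal.

No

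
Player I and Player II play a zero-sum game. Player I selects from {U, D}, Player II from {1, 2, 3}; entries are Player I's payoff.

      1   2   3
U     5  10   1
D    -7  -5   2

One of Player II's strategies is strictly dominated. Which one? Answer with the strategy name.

2

1 holds Player I's payoff strictly below 2 in every row: 5 < 10, -7 < -5.
So 2 is strictly dominated for Player II.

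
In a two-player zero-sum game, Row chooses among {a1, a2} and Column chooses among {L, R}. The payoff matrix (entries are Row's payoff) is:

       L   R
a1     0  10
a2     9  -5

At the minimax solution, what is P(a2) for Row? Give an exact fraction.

5/12

Row minima: a1 → 0, a2 → -5; maximin = 0.
Column maxima: L → 9, R → 10; minimax = 9.
0 ≠ 9, so there is no saddle point; optimal play is mixed.
Let Row play a1 with probability p. Expected payoff against L: 0p + 9(1−p) = −9p + 9; against R: 10p + (-5)(1−p) = 15p − 5.
Setting these equal: −9p + 9 = 15p − 5 ⇒ −24p = -14 ⇒ p = 7/12, and the value is (-9)·(7/12) + 9 = 15/4.
For Column: with q = P(L), equating a1's and a2's payoffs gives −10q + 10 = 14q − 5 ⇒ q = 5/8.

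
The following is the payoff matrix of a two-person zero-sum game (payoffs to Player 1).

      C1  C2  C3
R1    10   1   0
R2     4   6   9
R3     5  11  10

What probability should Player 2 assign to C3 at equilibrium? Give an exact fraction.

1/3

Row minima: R1 → 0, R2 → 4, R3 → 5; maximin = 5.
Column maxima: C1 → 10, C2 → 11, C3 → 10; minimax = 10.
5 ≠ 10, so there is no saddle point; optimal play is mixed.
R2 is strictly dominated by R3, so Player 1 never plays it.
With R2 eliminated, C2 is strictly dominated by C3 (it gives Player 1 strictly more in every remaining row), so Player 2 never plays it.
On the remaining 2×2 (R1, R3 vs C1, C3):
Let Player 1 play R1 with probability p. Expected payoff against C1: 10p + 5(1−p) = 5p + 5; against C3: 0p + 10(1−p) = −10p + 10.
Setting these equal: 5p + 5 = −10p + 10 ⇒ 15p = 5 ⇒ p = 1/3, and the value is (5)·(1/3) + 5 = 20/3.
For Player 2: with q = P(C1), equating R1's and R3's payoffs gives 10q = −5q + 10 ⇒ q = 2/3.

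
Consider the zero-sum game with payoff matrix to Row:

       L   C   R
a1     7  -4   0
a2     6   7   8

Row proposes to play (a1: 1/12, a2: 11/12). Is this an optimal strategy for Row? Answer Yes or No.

Yes

Against L this mix gives (1/12)·7 + (11/12)·6 = 73/12.
Against C this mix gives (1/12)·(-4) + (11/12)·7 = 73/12.
Against R this mix gives (1/12)·0 + (11/12)·8 = 22/3.
All of Column's active replies (L, C) yield 73/12, and no column does worse for Row. The mix makes Column indifferent and guarantees 73/12, so it is optimal.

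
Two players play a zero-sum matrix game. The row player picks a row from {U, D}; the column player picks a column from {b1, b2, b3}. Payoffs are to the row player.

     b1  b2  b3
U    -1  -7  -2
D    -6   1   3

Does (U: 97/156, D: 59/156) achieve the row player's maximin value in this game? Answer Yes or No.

Against b1 this mix gives (97/156)·(-1) + (59/156)·(-6) = -451/156.
Against b2 this mix gives (97/156)·(-7) + (59/156)·1 = -155/39.
Against b3 this mix gives (97/156)·(-2) + (59/156)·3 = -17/156.
The column player will play b2, holding the row player to -155/39. Shifting weight toward the row that does better against b2 would raise this floor (the equalizing mix achieves -43/13 against both b2 and b1), so the proposed strategy is not optimal.

No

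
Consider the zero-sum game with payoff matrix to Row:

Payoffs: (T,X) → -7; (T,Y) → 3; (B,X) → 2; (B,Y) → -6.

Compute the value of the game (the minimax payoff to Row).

Row minima: T → -7, B → -6; maximin = -6.
Column maxima: X → 2, Y → 3; minimax = 2.
-6 ≠ 2, so there is no saddle point; optimal play is mixed.
Let Row play T with probability p. Expected payoff against X: (-7)p + 2(1−p) = −9p + 2; against Y: 3p + (-6)(1−p) = 9p − 6.
Setting these equal: −9p + 2 = 9p − 6 ⇒ −18p = -8 ⇒ p = 4/9, and the value is (-9)·(4/9) + 2 = -2.
For Column: with q = P(X), equating T's and B's payoffs gives −10q + 3 = 8q − 6 ⇒ q = 1/2.

-2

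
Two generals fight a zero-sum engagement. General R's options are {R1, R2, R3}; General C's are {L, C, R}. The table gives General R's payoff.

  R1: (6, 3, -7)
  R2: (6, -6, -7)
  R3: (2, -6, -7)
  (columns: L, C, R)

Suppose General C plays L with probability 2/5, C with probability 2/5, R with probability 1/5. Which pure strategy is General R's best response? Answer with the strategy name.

R1

Expected payoff of R1: (2/5)·6 + (2/5)·3 + (1/5)·(-7) = 11/5.
Expected payoff of R2: (2/5)·6 + (2/5)·(-6) + (1/5)·(-7) = -7/5.
Expected payoff of R3: (2/5)·2 + (2/5)·(-6) + (1/5)·(-7) = -3.
The largest is 11/5, so General R's best response is R1.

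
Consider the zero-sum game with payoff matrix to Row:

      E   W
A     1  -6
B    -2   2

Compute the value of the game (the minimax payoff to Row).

Row minima: A → -6, B → -2; maximin = -2.
Column maxima: E → 1, W → 2; minimax = 1.
-2 ≠ 1, so there is no saddle point; optimal play is mixed.
Let Row play A with probability p. Expected payoff against E: 1p + (-2)(1−p) = 3p − 2; against W: (-6)p + 2(1−p) = −8p + 2.
Setting these equal: 3p − 2 = −8p + 2 ⇒ 11p = 4 ⇒ p = 4/11, and the value is (3)·(4/11) − 2 = -10/11.
For Column: with q = P(E), equating A's and B's payoffs gives 7q − 6 = −4q + 2 ⇒ q = 8/11.

-10/11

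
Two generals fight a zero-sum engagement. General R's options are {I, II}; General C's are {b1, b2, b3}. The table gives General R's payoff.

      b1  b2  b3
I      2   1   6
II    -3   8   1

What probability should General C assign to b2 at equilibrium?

Row minima: I → 1, II → -3; maximin = 1.
Column maxima: b1 → 2, b2 → 8, b3 → 6; minimax = 2.
1 ≠ 2, so there is no saddle point; optimal play is mixed.
b3 is strictly dominated by b1 (it gives General R strictly more in every row), so General C never plays it.
On the remaining 2×2 (I, II vs b1, b2):
Let General R play I with probability p. Expected payoff against b1: 2p + (-3)(1−p) = 5p − 3; against b2: 1p + 8(1−p) = −7p + 8.
Setting these equal: 5p − 3 = −7p + 8 ⇒ 12p = 11 ⇒ p = 11/12, and the value is (5)·(11/12) − 3 = 19/12.
For General C: with q = P(b1), equating I's and II's payoffs gives q + 1 = −11q + 8 ⇒ q = 7/12.

5/12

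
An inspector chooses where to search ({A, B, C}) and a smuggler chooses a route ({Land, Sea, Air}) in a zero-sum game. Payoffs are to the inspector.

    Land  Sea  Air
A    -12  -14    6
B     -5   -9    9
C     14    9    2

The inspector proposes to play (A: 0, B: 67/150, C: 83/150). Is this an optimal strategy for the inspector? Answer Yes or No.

Against Land this mix gives (67/150)·(-5) + (83/150)·14 = 827/150.
Against Sea this mix gives (67/150)·(-9) + (83/150)·9 = 24/25.
Against Air this mix gives (67/150)·9 + (83/150)·2 = 769/150.
The smuggler will play Sea, holding the inspector to 24/25. Shifting weight toward the row that does better against Sea would raise this floor (the equalizing mix achieves 99/25 against both Sea and Air), so the proposed strategy is not optimal.

No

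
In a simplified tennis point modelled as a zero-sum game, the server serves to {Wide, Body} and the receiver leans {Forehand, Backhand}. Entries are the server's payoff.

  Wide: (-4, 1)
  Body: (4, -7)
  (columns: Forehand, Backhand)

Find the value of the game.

Row minima: Wide → -4, Body → -7; maximin = -4.
Column maxima: Forehand → 4, Backhand → 1; minimax = 1.
-4 ≠ 1, so there is no saddle point; optimal play is mixed.
Let the server play Wide with probability p. Expected payoff against Forehand: (-4)p + 4(1−p) = −8p + 4; against Backhand: 1p + (-7)(1−p) = 8p − 7.
Setting these equal: −8p + 4 = 8p − 7 ⇒ −16p = -11 ⇒ p = 11/16, and the value is (-8)·(11/16) + 4 = -3/2.
For the receiver: with q = P(Forehand), equating Wide's and Body's payoffs gives −5q + 1 = 11q − 7 ⇒ q = 1/2.

-3/2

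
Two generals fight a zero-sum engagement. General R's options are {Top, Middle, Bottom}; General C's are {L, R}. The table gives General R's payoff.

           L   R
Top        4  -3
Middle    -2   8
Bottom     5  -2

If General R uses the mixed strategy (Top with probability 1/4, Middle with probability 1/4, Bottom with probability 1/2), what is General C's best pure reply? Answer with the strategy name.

R

If General C plays L, General R's expected payoff is (1/4)·4 + (1/4)·(-2) + (1/2)·5 = 3.
If General C plays R, General R's expected payoff is (1/4)·(-3) + (1/4)·8 + (1/2)·(-2) = 1/4.
General C minimizes General R's payoff; the smallest is 1/4, so the best response is R.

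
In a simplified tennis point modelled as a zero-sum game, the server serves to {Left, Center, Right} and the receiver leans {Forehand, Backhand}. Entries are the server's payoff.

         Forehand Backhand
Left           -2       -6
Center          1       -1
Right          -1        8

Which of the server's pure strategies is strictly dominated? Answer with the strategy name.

Center gives a strictly higher payoff than Left against every column: 1 > -2, -1 > -6.
So Left is strictly dominated and the server never plays it.

Left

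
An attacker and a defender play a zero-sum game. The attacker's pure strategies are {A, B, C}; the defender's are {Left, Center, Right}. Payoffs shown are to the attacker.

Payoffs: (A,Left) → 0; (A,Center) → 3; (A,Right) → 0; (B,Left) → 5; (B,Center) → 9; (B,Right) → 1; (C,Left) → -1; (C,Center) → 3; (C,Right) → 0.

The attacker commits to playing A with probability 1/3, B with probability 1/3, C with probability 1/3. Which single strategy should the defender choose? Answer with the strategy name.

If the defender plays Left, the attacker's expected payoff is (1/3)·0 + (1/3)·5 + (1/3)·(-1) = 4/3.
If the defender plays Center, the attacker's expected payoff is (1/3)·3 + (1/3)·9 + (1/3)·3 = 5.
If the defender plays Right, the attacker's expected payoff is (1/3)·0 + (1/3)·1 + (1/3)·0 = 1/3.
The defender minimizes the attacker's payoff; the smallest is 1/3, so the best response is Right.

Right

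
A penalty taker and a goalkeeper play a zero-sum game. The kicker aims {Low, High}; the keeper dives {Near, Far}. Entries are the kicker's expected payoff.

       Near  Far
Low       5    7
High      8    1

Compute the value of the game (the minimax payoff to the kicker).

Row minima: Low → 5, High → 1; maximin = 5.
Column maxima: Near → 8, Far → 7; minimax = 7.
5 ≠ 7, so there is no saddle point; optimal play is mixed.
Let the kicker play Low with probability p. Expected payoff against Near: 5p + 8(1−p) = −3p + 8; against Far: 7p + 1(1−p) = 6p + 1.
Setting these equal: −3p + 8 = 6p + 1 ⇒ −9p = -7 ⇒ p = 7/9, and the value is (-3)·(7/9) + 8 = 17/3.
For the keeper: with q = P(Near), equating Low's and High's payoffs gives −2q + 7 = 7q + 1 ⇒ q = 2/3.

17/3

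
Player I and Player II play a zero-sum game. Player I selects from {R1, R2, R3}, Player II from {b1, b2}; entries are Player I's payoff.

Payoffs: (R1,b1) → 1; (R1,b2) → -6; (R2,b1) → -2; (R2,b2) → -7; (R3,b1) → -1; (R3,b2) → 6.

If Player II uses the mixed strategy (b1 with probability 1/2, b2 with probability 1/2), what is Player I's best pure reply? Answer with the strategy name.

R3

Expected payoff of R1: (1/2)·1 + (1/2)·(-6) = -5/2.
Expected payoff of R2: (1/2)·(-2) + (1/2)·(-7) = -9/2.
Expected payoff of R3: (1/2)·(-1) + (1/2)·6 = 5/2.
The largest is 5/2, so Player I's best response is R3.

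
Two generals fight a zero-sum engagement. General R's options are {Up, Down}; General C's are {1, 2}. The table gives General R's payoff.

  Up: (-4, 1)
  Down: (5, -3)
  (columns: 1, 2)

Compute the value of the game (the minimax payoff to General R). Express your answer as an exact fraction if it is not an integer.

-7/13

Row minima: Up → -4, Down → -3; maximin = -3.
Column maxima: 1 → 5, 2 → 1; minimax = 1.
-3 ≠ 1, so there is no saddle point; optimal play is mixed.
Let General R play Up with probability p. Expected payoff against 1: (-4)p + 5(1−p) = −9p + 5; against 2: 1p + (-3)(1−p) = 4p − 3.
Setting these equal: −9p + 5 = 4p − 3 ⇒ −13p = -8 ⇒ p = 8/13, and the value is (-9)·(8/13) + 5 = -7/13.
For General C: with q = P(1), equating Up's and Down's payoffs gives −5q + 1 = 8q − 3 ⇒ q = 4/13.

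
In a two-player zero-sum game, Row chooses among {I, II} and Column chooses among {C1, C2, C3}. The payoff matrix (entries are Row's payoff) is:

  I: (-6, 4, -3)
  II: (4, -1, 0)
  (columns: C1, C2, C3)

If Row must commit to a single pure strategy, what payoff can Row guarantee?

Row minima: I → -6, II → -1.
The best of these is -1.

-1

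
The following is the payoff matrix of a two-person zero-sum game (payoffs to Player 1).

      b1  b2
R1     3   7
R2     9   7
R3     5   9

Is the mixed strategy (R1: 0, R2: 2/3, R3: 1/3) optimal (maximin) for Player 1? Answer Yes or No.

Yes

Against b1 this mix gives (2/3)·9 + (1/3)·5 = 23/3.
Against b2 this mix gives (2/3)·7 + (1/3)·9 = 23/3.
All of Player 2's active replies (b1, b2) yield 23/3, and no column does worse for Player 1. The mix makes Player 2 indifferent and guarantees 23/3, so it is optimal.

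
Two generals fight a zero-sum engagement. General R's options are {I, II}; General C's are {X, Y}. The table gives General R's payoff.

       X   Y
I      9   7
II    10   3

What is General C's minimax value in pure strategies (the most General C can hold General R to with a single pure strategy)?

7

Column maxima: X → 10, Y → 7.
The smallest of these is 7.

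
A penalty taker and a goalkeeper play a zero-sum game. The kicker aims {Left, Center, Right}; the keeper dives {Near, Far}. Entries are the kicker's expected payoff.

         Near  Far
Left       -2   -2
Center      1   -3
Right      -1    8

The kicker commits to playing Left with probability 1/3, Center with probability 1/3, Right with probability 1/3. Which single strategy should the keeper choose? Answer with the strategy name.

If the keeper plays Near, the kicker's expected payoff is (1/3)·(-2) + (1/3)·1 + (1/3)·(-1) = -2/3.
If the keeper plays Far, the kicker's expected payoff is (1/3)·(-2) + (1/3)·(-3) + (1/3)·8 = 1.
The keeper minimizes the kicker's payoff; the smallest is -2/3, so the best response is Near.

Near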